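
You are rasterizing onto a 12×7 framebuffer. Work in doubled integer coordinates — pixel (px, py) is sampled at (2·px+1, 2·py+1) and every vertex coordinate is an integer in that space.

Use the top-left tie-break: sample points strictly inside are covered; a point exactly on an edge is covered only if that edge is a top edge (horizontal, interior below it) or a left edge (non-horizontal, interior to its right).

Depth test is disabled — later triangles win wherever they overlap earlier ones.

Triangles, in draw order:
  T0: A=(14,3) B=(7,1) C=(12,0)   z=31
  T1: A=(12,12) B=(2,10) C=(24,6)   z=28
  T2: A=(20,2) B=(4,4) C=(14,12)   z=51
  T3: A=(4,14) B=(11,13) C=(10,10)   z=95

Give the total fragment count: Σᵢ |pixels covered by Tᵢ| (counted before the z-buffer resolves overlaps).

T0:
  2·area = 17
  edge (14, 3)→(7, 1): d=(-7,-2) top-left  bias=+0
  edge (7, 1)→(12, 0): d=(5,-1) top-left  bias=+0
  edge (12, 0)→(14, 3): d=(2,3) right/bottom  bias=-1
    (3,0)@(7, 1): e=[0,0,17] → #  [on edge]
    (4,0)@(9, 1): e=[4,2,11] → #
    (5,0)@(11, 1): e=[8,4,5] → #
    (6,0)@(13, 1): e=[12,6,-1] → ·
    (3,1)@(7, 3): e=[-14,10,21] → ·
    (4,1)@(9, 3): e=[-10,12,15] → ·
    (5,1)@(11, 3): e=[-6,14,9] → ·
    (10,2)@(21, 5): e=[0,34,-17] → ·  [on edge]
  covered (3 px):
    · · · # # # · · · · · ·
    · · · · · · · · · · · ·
    · · · · · · · · · · · ·
    · · · · · · · · · · · ·
    · · · · · · · · · · · ·
    · · · · · · · · · · · ·
    · · · · · · · · · · · ·
T1:
  2·area = 84
  edge (12, 12)→(2, 10): d=(-10,-2) top-left  bias=+0
  edge (2, 10)→(24, 6): d=(22,-4) top-left  bias=+0
  edge (24, 6)→(12, 12): d=(-12,6) right/bottom  bias=-1
    (9,3)@(19, 7): e=[64,2,18] → #
    (10,3)@(21, 7): e=[68,10,6] → #
    (11,3)@(23, 7): e=[72,18,-6] → ·
    (4,4)@(9, 9): e=[24,6,54] → #
    (5,4)@(11, 9): e=[28,14,42] → #
    (6,4)@(13, 9): e=[32,22,30] → #
    (7,4)@(15, 9): e=[36,30,18] → #
    (8,4)@(17, 9): e=[40,38,6] → #
    (9,4)@(19, 9): e=[44,46,-6] → ·
    (10,4)@(21, 9): e=[48,54,-18] → ·
    (3,5)@(7, 11): e=[0,42,42] → #  [on edge]
    (7,5)@(15, 11): e=[16,74,-6] → ·
    (8,6)@(17, 13): e=[0,126,-42] → ·  [on edge]
  covered (11 px):
    · · · · · · · · · · · ·
    · · · · · · · · · · · ·
    · · · · · · · · · · · ·
    · · · · · · · · · # # ·
    · · · · # # # # # · · ·
    · · · # # # # · · · · ·
    · · · · · · · · · · · ·
T2:
  2·area = 148  (B↔C swapped to make it positive)
  edge (20, 2)→(14, 12): d=(-6,10) right/bottom  bias=-1
  edge (14, 12)→(4, 4): d=(-10,-8) top-left  bias=+0
  edge (4, 4)→(20, 2): d=(16,-2) top-left  bias=+0
    (6,1)@(13, 3): e=[64,82,2] → #
    (7,1)@(15, 3): e=[44,98,6] → #
    (8,1)@(17, 3): e=[24,114,10] → #
    (9,1)@(19, 3): e=[4,130,14] → #
    (10,1)@(21, 3): e=[-16,146,18] → ·
    (3,2)@(7, 5): e=[112,14,22] → #
    (4,2)@(9, 5): e=[92,30,26] → #
    (5,2)@(11, 5): e=[72,46,30] → #
    (9,2)@(19, 5): e=[-8,110,46] → ·
    (3,3)@(7, 7): e=[100,-6,54] → ·
    (4,3)@(9, 7): e=[80,10,58] → #
    (8,3)@(17, 7): e=[0,74,74] → ·  [on edge]
  covered (18 px):
    · · · · · · · · · · · ·
    · · · · · · # # # # · ·
    · · · # # # # # # · · ·
    · · · · # # # # · · · ·
    · · · · · # # # · · · ·
    · · · · · · # · · · · ·
    · · · · · · · · · · · ·
T3:
  2·area = 22  (B↔C swapped to make it positive)
  edge (4, 14)→(10, 10): d=(6,-4) top-left  bias=+0
  edge (10, 10)→(11, 13): d=(1,3) right/bottom  bias=-1
  edge (11, 13)→(4, 14): d=(-7,1) right/bottom  bias=-1
    (3,0)@(7, 1): e=[-66,0,88] → ·  [on edge]
    (4,3)@(9, 7): e=[-22,0,44] → ·  [on edge]
    (4,5)@(9, 11): e=[2,4,16] → #
    (5,5)@(11, 11): e=[10,-2,14] → ·
    (3,6)@(7, 13): e=[6,12,4] → #
    (5,6)@(11, 13): e=[22,0,0] → ·  [on edge]
  covered (3 px):
    · · · · · · · · · · · ·
    · · · · · · · · · · · ·
    · · · · · · · · · · · ·
    · · · · · · · · · · · ·
    · · · · · · · · · · · ·
    · · · · # · · · · · · ·
    · · · # # · · · · · · ·

Result: 35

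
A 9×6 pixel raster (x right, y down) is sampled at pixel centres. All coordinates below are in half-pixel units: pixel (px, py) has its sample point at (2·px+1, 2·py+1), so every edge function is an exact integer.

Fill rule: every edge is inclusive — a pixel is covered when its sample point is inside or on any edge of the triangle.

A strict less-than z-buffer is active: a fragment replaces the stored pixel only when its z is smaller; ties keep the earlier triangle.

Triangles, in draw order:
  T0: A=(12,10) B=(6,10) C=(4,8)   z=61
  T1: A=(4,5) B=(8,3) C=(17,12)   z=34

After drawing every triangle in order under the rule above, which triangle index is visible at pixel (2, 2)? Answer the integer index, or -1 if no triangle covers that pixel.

T0:
  2·area = 12
  edge (12, 10)→(6, 10): d=(-6,0) inclusive
  edge (6, 10)→(4, 8): d=(-2,-2) inclusive
  edge (4, 8)→(12, 10): d=(8,2) inclusive
    (0,2)@(1, 5): e=[30,0,-18] → .  [on edge]
    (1,3)@(3, 7): e=[18,0,-6] → .  [on edge]
    (2,4)@(5, 9): e=[6,0,6] → X  [on edge]
    (3,4)@(7, 9): e=[6,4,2] → X
    (4,4)@(9, 9): e=[6,8,-2] → .
    (2,5)@(5, 11): e=[-6,-4,22] → .
    (3,5)@(7, 11): e=[-6,0,18] → .  [on edge]
  covered (2 px):
    . . . . . . . . .
    . . . . . . . . .
    . . . . . . . . .
    . . . . . . . . .
    . . X X . . . . .
    . . . . . . . . .
T1:
  2·area = 54
  edge (4, 5)→(8, 3): d=(4,-2) inclusive
  edge (8, 3)→(17, 12): d=(9,9) inclusive
  edge (17, 12)→(4, 5): d=(-13,-7) inclusive
    (2,2)@(5, 5): e=[2,45,7] → X
    (3,2)@(7, 5): e=[6,27,21] → X
    (4,2)@(9, 5): e=[10,9,35] → X
    (5,2)@(11, 5): e=[14,-9,49] → .
    (2,3)@(5, 7): e=[10,63,-19] → .
    (3,3)@(7, 7): e=[14,45,-5] → .
    (4,3)@(9, 7): e=[18,27,9] → X
    (5,3)@(11, 7): e=[22,9,23] → X
    (6,3)@(13, 7): e=[26,-9,37] → .
    (4,4)@(9, 9): e=[26,45,-17] → .
    (5,4)@(11, 9): e=[30,27,-3] → .
    (6,4)@(13, 9): e=[34,9,11] → X
  covered (6 px):
    . . . . . . . . .
    . . . . . . . . .
    . . X X X . . . .
    . . . . X X . . .
    . . . . . . X . .
    . . . . . . . . .

Z-buffer (winner per pixel, '.' = empty):
  . . . . . . . . .
  . . . . . . . . .
  . . 1 1 1 . . . .
  . . . . 1 1 . . .
  . . 0 0 . . 1 . .
  . . . . . . . . .

Final: 1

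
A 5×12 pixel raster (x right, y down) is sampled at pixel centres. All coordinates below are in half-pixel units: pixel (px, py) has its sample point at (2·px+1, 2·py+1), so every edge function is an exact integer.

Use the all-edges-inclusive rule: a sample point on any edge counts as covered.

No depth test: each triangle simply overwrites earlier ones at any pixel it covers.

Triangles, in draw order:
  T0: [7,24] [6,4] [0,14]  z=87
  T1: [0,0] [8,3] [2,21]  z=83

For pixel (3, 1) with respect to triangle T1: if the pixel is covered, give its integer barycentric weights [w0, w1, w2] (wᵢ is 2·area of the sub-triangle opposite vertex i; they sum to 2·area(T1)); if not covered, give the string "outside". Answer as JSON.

T0:
  2·area = 130  (B↔C swapped to make it positive)
  edge (7, 24)→(0, 14): d=(-7,-10) inclusive
  edge (0, 14)→(6, 4): d=(6,-10) inclusive
  edge (6, 4)→(7, 24): d=(1,20) inclusive
    (2,3)@(5, 7): e=[99,8,23] → █
    (3,3)@(7, 7): e=[119,28,-17] → ·
    (1,4)@(3, 9): e=[65,0,65] → █  [on edge]
    (3,4)@(7, 9): e=[105,40,-15] → ·
    (1,5)@(3, 11): e=[51,12,67] → █
    (3,5)@(7, 11): e=[91,52,-13] → ·
    (0,6)@(1, 13): e=[17,4,109] → █
    (3,6)@(7, 13): e=[77,64,-11] → ·
    (0,7)@(1, 15): e=[3,16,111] → █
    (3,7)@(7, 15): e=[63,76,-9] → ·
    (0,8)@(1, 17): e=[-11,28,113] → ·
    (1,8)@(3, 17): e=[9,48,73] → █
  covered (15 px):
    · · · · ·
    · · · · ·
    · · · · ·
    · · █ · ·
    · █ █ · ·
    · █ █ · ·
    █ █ █ · ·
    █ █ █ · ·
    · █ █ · ·
    · · █ · ·
    · · █ · ·
    · · · · ·
T1:
  2·area = 162
  edge (0, 0)→(8, 3): d=(8,3) inclusive
  edge (8, 3)→(2, 21): d=(-6,18) inclusive
  edge (2, 21)→(0, 0): d=(-2,-21) inclusive
    (0,0)@(1, 1): e=[5,138,19] → █
    (1,0)@(3, 1): e=[-1,102,61] → ·
    (0,1)@(1, 3): e=[21,126,15] → █
    (1,1)@(3, 3): e=[15,90,57] → █
    (2,1)@(5, 3): e=[9,54,99] → █
    (3,1)@(7, 3): e=[3,18,141] → █
    (4,1)@(9, 3): e=[-3,-18,183] → ·
    (0,2)@(1, 5): e=[37,114,11] → █
    (4,2)@(9, 5): e=[13,-30,179] → ·
    (0,3)@(1, 7): e=[53,102,7] → █
    (3,3)@(7, 7): e=[35,-6,133] → ·
    (0,4)@(1, 9): e=[69,90,3] → █
  covered (20 px):
    █ · · · ·
    █ █ █ █ ·
    █ █ █ █ ·
    █ █ █ · ·
    █ █ █ · ·
    · █ █ · ·
    · █ · · ·
    · █ · · ·
    · █ · · ·
    · · · · ·
    · · · · ·
    · · · · ·

Answer: [18,141,3]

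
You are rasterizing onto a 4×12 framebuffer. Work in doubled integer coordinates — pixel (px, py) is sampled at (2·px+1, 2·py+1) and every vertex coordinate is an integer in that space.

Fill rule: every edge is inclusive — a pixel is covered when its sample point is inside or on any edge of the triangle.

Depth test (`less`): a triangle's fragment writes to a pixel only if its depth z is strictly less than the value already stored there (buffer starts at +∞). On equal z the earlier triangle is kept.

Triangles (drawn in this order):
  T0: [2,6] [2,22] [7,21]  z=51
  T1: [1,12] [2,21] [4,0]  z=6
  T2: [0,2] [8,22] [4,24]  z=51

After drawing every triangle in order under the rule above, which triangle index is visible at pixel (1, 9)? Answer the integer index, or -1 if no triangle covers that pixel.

T0:
  2·area = 80  (B↔C swapped to make it positive)
  edge (2, 6)→(7, 21): d=(5,15) inclusive
  edge (7, 21)→(2, 22): d=(-5,1) inclusive
  edge (2, 22)→(2, 6): d=(0,-16) inclusive
    (0,1)@(1, 3): e=[0,96,-16] → ·  [on edge]
    (1,4)@(3, 9): e=[0,64,16] → #  [on edge]
    (2,4)@(5, 9): e=[-30,62,48] → ·
    (1,5)@(3, 11): e=[10,54,16] → #
    (2,5)@(5, 11): e=[-20,52,48] → ·
    (1,6)@(3, 13): e=[20,44,16] → #
    (2,6)@(5, 13): e=[-10,42,48] → ·
    (1,7)@(3, 15): e=[30,34,16] → #
    (2,7)@(5, 15): e=[0,32,48] → #  [on edge]
    (3,7)@(7, 15): e=[-30,30,80] → ·
    (1,8)@(3, 17): e=[40,24,16] → #
    (3,8)@(7, 17): e=[-20,20,80] → ·
    (3,10)@(7, 21): e=[0,0,80] → #  [on edge]
  covered (12 px):
    · · · ·
    · · · ·
    · · · ·
    · · · ·
    · # · ·
    · # · ·
    · # · ·
    · # # ·
    · # # ·
    · # # ·
    · # # #
    · · · ·
T1:
  2·area = 39  (B↔C swapped to make it positive)
  edge (1, 12)→(4, 0): d=(3,-12) inclusive
  edge (4, 0)→(2, 21): d=(-2,21) inclusive
  edge (2, 21)→(1, 12): d=(-1,-9) inclusive
    (1,2)@(3, 5): e=[3,11,25] → #
    (2,2)@(5, 5): e=[27,-31,43] → ·
    (1,3)@(3, 7): e=[9,7,23] → #
    (2,3)@(5, 7): e=[33,-35,41] → ·
    (1,4)@(3, 9): e=[15,3,21] → #
    (2,4)@(5, 9): e=[39,-39,39] → ·
    (1,5)@(3, 11): e=[21,-1,19] → ·
  covered (3 px):
    · · · ·
    · · · ·
    · # · ·
    · # · ·
    · # · ·
    · · · ·
    · · · ·
    · · · ·
    · · · ·
    · · · ·
    · · · ·
    · · · ·
T2:
  2·area = 96
  edge (0, 2)→(8, 22): d=(8,20) inclusive
  edge (8, 22)→(4, 24): d=(-4,2) inclusive
  edge (4, 24)→(0, 2): d=(-4,-22) inclusive
    (0,2)@(1, 5): e=[4,82,10] → #
    (1,2)@(3, 5): e=[-36,78,54] → ·
    (0,3)@(1, 7): e=[20,74,2] → #
    (1,3)@(3, 7): e=[-20,70,46] → ·
    (0,4)@(1, 9): e=[36,66,-6] → ·
    (1,5)@(3, 11): e=[12,54,30] → #
    (2,5)@(5, 11): e=[-28,50,74] → ·
    (1,6)@(3, 13): e=[28,46,22] → #
    (2,6)@(5, 13): e=[-12,42,66] → ·
    (1,7)@(3, 15): e=[44,38,14] → #
    (2,7)@(5, 15): e=[4,34,58] → #
    (3,7)@(7, 15): e=[-36,30,102] → ·
  covered (12 px):
    · · · ·
    · · · ·
    # · · ·
    # · · ·
    · · · ·
    · # · ·
    · # · ·
    · # # ·
    · # # ·
    · · # ·
    · · # #
    · · # ·

Z-buffer (winner per pixel, '.' = empty):
  . . . .
  . . . .
  2 1 . .
  2 1 . .
  . 1 . .
  . 0 . .
  . 0 . .
  . 0 0 .
  . 0 0 .
  . 0 0 .
  . 0 0 0
  . . 2 .

Result: 0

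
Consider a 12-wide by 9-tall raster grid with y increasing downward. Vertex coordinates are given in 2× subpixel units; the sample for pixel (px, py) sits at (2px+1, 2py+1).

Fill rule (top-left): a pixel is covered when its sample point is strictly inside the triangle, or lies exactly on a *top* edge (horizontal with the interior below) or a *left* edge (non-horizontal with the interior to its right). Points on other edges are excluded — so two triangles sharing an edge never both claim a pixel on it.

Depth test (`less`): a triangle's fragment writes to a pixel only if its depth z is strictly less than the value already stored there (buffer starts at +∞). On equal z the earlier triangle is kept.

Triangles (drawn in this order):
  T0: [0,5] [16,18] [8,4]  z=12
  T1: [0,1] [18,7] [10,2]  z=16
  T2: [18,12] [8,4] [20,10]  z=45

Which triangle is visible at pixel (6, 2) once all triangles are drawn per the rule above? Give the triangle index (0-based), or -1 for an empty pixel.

T0:
  2·area = 120  (B↔C swapped to make it positive)
  edge (0, 5)→(8, 4): d=(8,-1) top-left  bias=+0
  edge (8, 4)→(16, 18): d=(8,14) right/bottom  bias=-1
  edge (16, 18)→(0, 5): d=(-16,-13) top-left  bias=+0
    (0,2)@(1, 5): e=[1,106,13] → #
    (1,2)@(3, 5): e=[3,78,39] → #
    (2,2)@(5, 5): e=[5,50,65] → #
    (3,2)@(7, 5): e=[7,22,91] → #
    (4,2)@(9, 5): e=[9,-6,117] → ·
    (0,3)@(1, 7): e=[17,122,-19] → ·
    (1,3)@(3, 7): e=[19,94,7] → #
    (4,3)@(9, 7): e=[25,10,85] → #
    (5,3)@(11, 7): e=[27,-18,111] → ·
    (1,4)@(3, 9): e=[35,110,-25] → ·
    (2,4)@(5, 9): e=[37,82,1] → #
    (5,4)@(11, 9): e=[43,-2,79] → ·
  covered (17 px):
    · · · · · · · · · · · ·
    · · · · · · · · · · · ·
    # # # # · · · · · · · ·
    · # # # # · · · · · · ·
    · · # # # · · · · · · ·
    · · · · # # · · · · · ·
    · · · · · # # · · · · ·
    · · · · · · # · · · · ·
    · · · · · · · # · · · ·
T1:
  2·area = 42  (B↔C swapped to make it positive)
  edge (0, 1)→(10, 2): d=(10,1) right/bottom  bias=-1
  edge (10, 2)→(18, 7): d=(8,5) right/bottom  bias=-1
  edge (18, 7)→(0, 1): d=(-18,-6) top-left  bias=+0
    (3,1)@(7, 3): e=[13,23,6] → #
    (4,1)@(9, 3): e=[11,13,18] → #
    (5,1)@(11, 3): e=[9,3,30] → #
    (6,1)@(13, 3): e=[7,-7,42] → ·
    (3,2)@(7, 5): e=[33,39,-30] → ·
    (4,2)@(9, 5): e=[31,29,-18] → ·
    (5,2)@(11, 5): e=[29,19,-6] → ·
    (6,2)@(13, 5): e=[27,9,6] → #
    (7,2)@(15, 5): e=[25,-1,18] → ·
    (6,3)@(13, 7): e=[47,25,-30] → ·
  covered (4 px):
    · · · · · · · · · · · ·
    · · · # # # · · · · · ·
    · · · · · · # · · · · ·
    · · · · · · · · · · · ·
    · · · · · · · · · · · ·
    · · · · · · · · · · · ·
    · · · · · · · · · · · ·
    · · · · · · · · · · · ·
    · · · · · · · · · · · ·
T2:
  2·area = 36
  edge (18, 12)→(8, 4): d=(-10,-8) top-left  bias=+0
  edge (8, 4)→(20, 10): d=(12,6) right/bottom  bias=-1
  edge (20, 10)→(18, 12): d=(-2,2) right/bottom  bias=-1
    (6,3)@(13, 7): e=[10,6,20] → #
    (7,3)@(15, 7): e=[26,-6,16] → ·
    (11,3)@(23, 7): e=[90,-54,0] → ·  [on edge]
    (6,4)@(13, 9): e=[-10,30,16] → ·
    (7,4)@(15, 9): e=[6,18,12] → #
    (8,4)@(17, 9): e=[22,6,8] → #
    (9,4)@(19, 9): e=[38,-6,4] → ·
    (10,4)@(21, 9): e=[54,-18,0] → ·  [on edge]
    (7,5)@(15, 11): e=[-14,42,8] → ·
    (8,5)@(17, 11): e=[2,30,4] → #
    (9,5)@(19, 11): e=[18,18,0] → ·  [on edge]
    (8,6)@(17, 13): e=[-18,54,0] → ·  [on edge]
    (7,7)@(15, 15): e=[-54,90,0] → ·  [on edge]
    (6,8)@(13, 17): e=[-90,126,0] → ·  [on edge]
  covered (4 px):
    · · · · · · · · · · · ·
    · · · · · · · · · · · ·
    · · · · · · · · · · · ·
    · · · · · · # · · · · ·
    · · · · · · · # # · · ·
    · · · · · · · · # · · ·
    · · · · · · · · · · · ·
    · · · · · · · · · · · ·
    · · · · · · · · · · · ·

Z-buffer (winner per pixel, '.' = empty):
  . . . . . . . . . . . .
  . . . 1 1 1 . . . . . .
  0 0 0 0 . . 1 . . . . .
  . 0 0 0 0 . 2 . . . . .
  . . 0 0 0 . . 2 2 . . .
  . . . . 0 0 . . 2 . . .
  . . . . . 0 0 . . . . .
  . . . . . . 0 . . . . .
  . . . . . . . 0 . . . .

Final: 1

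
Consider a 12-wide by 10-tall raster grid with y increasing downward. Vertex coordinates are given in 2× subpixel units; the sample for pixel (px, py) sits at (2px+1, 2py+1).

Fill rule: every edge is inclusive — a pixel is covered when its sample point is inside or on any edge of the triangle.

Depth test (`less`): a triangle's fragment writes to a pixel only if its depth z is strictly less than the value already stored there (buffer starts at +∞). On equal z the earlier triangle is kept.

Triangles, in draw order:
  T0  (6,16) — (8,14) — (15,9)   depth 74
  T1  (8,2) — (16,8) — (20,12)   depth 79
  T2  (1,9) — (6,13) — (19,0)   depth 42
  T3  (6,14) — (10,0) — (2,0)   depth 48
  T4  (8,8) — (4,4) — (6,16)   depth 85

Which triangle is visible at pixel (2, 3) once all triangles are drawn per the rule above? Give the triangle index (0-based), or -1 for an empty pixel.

T0:
  2·area = 4
  edge (6, 16)→(8, 14): d=(2,-2) inclusive
  edge (8, 14)→(15, 9): d=(7,-5) inclusive
  edge (15, 9)→(6, 16): d=(-9,7) inclusive
    (10,0)@(21, 1): e=[0,-26,30] → ·  [on edge]
    (9,1)@(19, 3): e=[0,-22,26] → ·  [on edge]
    (8,2)@(17, 5): e=[0,-18,22] → ·  [on edge]
    (7,3)@(15, 7): e=[0,-14,18] → ·  [on edge]
    (6,4)@(13, 9): e=[0,-10,14] → ·  [on edge]
    (7,4)@(15, 9): e=[4,0,0] → #  [on edge]
    (8,4)@(17, 9): e=[8,10,-14] → ·
    (5,5)@(11, 11): e=[0,-6,10] → ·  [on edge]
    (7,5)@(15, 11): e=[8,14,-18] → ·
    (4,6)@(9, 13): e=[0,-2,6] → ·  [on edge]
    (3,7)@(7, 15): e=[0,2,2] → #  [on edge]
    (4,7)@(9, 15): e=[4,12,-12] → ·
    (2,8)@(5, 17): e=[0,6,-2] → ·  [on edge]
    (0,9)@(1, 19): e=[-4,0,8] → ·  [on edge]
    (1,9)@(3, 19): e=[0,10,-6] → ·  [on edge]
  covered (2 px):
    · · · · · · · · · · · ·
    · · · · · · · · · · · ·
    · · · · · · · · · · · ·
    · · · · · · · · · · · ·
    · · · · · · · # · · · ·
    · · · · · · · · · · · ·
    · · · · · · · · · · · ·
    · · · # · · · · · · · ·
    · · · · · · · · · · · ·
    · · · · · · · · · · · ·
T1:
  2·area = 8
  edge (8, 2)→(16, 8): d=(8,6) inclusive
  edge (16, 8)→(20, 12): d=(4,4) inclusive
  edge (20, 12)→(8, 2): d=(-12,-10) inclusive
    (4,0)@(9, 1): e=[-14,0,22] → ·  [on edge]
    (5,1)@(11, 3): e=[-10,0,18] → ·  [on edge]
    (6,2)@(13, 5): e=[-6,0,14] → ·  [on edge]
    (7,3)@(15, 7): e=[-2,0,10] → ·  [on edge]
    (8,4)@(17, 9): e=[2,0,6] → #  [on edge]
    (9,4)@(19, 9): e=[-10,-8,26] → ·
    (8,5)@(17, 11): e=[18,8,-18] → ·
    (9,5)@(19, 11): e=[6,0,2] → #  [on edge]
    (10,5)@(21, 11): e=[-6,-8,22] → ·
    (9,6)@(19, 13): e=[22,8,-22] → ·
    (10,6)@(21, 13): e=[10,0,-2] → ·  [on edge]
    (11,7)@(23, 15): e=[14,0,-6] → ·  [on edge]
  covered (2 px):
    · · · · · · · · · · · ·
    · · · · · · · · · · · ·
    · · · · · · · · · · · ·
    · · · · · · · · · · · ·
    · · · · · · · · # · · ·
    · · · · · · · · · # · ·
    · · · · · · · · · · · ·
    · · · · · · · · · · · ·
    · · · · · · · · · · · ·
    · · · · · · · · · · · ·
T2:
  2·area = 117  (B↔C swapped to make it positive)
  edge (1, 9)→(19, 0): d=(18,-9) inclusive
  edge (19, 0)→(6, 13): d=(-13,13) inclusive
  edge (6, 13)→(1, 9): d=(-5,-4) inclusive
    (8,0)@(17, 1): e=[0,13,104] → #  [on edge]
    (9,0)@(19, 1): e=[18,-13,112] → ·
    (6,1)@(13, 3): e=[0,39,78] → #  [on edge]
    (7,1)@(15, 3): e=[18,13,86] → #
    (8,1)@(17, 3): e=[36,-13,94] → ·
    (4,2)@(9, 5): e=[0,65,52] → #  [on edge]
    (5,2)@(11, 5): e=[18,39,60] → #
    (7,2)@(15, 5): e=[54,-13,76] → ·
    (2,3)@(5, 7): e=[0,91,26] → #  [on edge]
    (3,3)@(7, 7): e=[18,65,34] → #
    (6,3)@(13, 7): e=[72,-13,58] → ·
    (0,4)@(1, 9): e=[0,117,0] → #  [on edge]
    (5,8)@(11, 17): e=[234,-117,0] → ·  [on edge]
  covered (17 px):
    · · · · · · · · # · · ·
    · · · · · · # # · · · ·
    · · · · # # # · · · · ·
    · · # # # # · · · · · ·
    # # # # # · · · · · · ·
    · · # # · · · · · · · ·
    · · · · · · · · · · · ·
    · · · · · · · · · · · ·
    · · · · · · · · · · · ·
    · · · · · · · · · · · ·
T3:
  2·area = 112  (B↔C swapped to make it positive)
  edge (6, 14)→(2, 0): d=(-4,-14) inclusive
  edge (2, 0)→(10, 0): d=(8,0) inclusive
  edge (10, 0)→(6, 14): d=(-4,14) inclusive
    (1,0)@(3, 1): e=[10,8,94] → #
    (2,0)@(5, 1): e=[38,8,66] → #
    (3,0)@(7, 1): e=[66,8,38] → #
    (4,0)@(9, 1): e=[94,8,10] → #
    (5,0)@(11, 1): e=[122,8,-18] → ·
    (1,1)@(3, 3): e=[2,24,86] → #
    (5,1)@(11, 3): e=[114,24,-26] → ·
    (1,2)@(3, 5): e=[-6,40,78] → ·
    (2,2)@(5, 5): e=[22,40,50] → #
    (4,2)@(9, 5): e=[78,40,-6] → ·
    (2,3)@(5, 7): e=[14,56,42] → #
    (4,3)@(9, 7): e=[70,56,-14] → ·
  covered (14 px):
    · # # # # · · · · · · ·
    · # # # # · · · · · · ·
    · · # # · · · · · · · ·
    · · # # · · · · · · · ·
    · · # # · · · · · · · ·
    · · · · · · · · · · · ·
    · · · · · · · · · · · ·
    · · · · · · · · · · · ·
    · · · · · · · · · · · ·
    · · · · · · · · · · · ·
T4:
  2·area = 40  (B↔C swapped to make it positive)
  edge (8, 8)→(6, 16): d=(-2,8) inclusive
  edge (6, 16)→(4, 4): d=(-2,-12) inclusive
  edge (4, 4)→(8, 8): d=(4,4) inclusive
    (0,0)@(1, 1): e=[70,-30,0] → ·  [on edge]
    (1,1)@(3, 3): e=[50,-10,0] → ·  [on edge]
    (2,2)@(5, 5): e=[30,10,0] → #  [on edge]
    (3,2)@(7, 5): e=[14,34,-8] → ·
    (2,3)@(5, 7): e=[26,6,8] → #
    (3,3)@(7, 7): e=[10,30,0] → #  [on edge]
    (4,3)@(9, 7): e=[-6,54,-8] → ·
    (2,4)@(5, 9): e=[22,2,16] → #
    (4,4)@(9, 9): e=[-10,50,0] → ·  [on edge]
    (2,5)@(5, 11): e=[18,-2,24] → ·
    (3,5)@(7, 11): e=[2,22,16] → #
    (4,5)@(9, 11): e=[-14,46,8] → ·
    (5,5)@(11, 11): e=[-30,70,0] → ·  [on edge]
    (6,6)@(13, 13): e=[-50,90,0] → ·  [on edge]
    (7,7)@(15, 15): e=[-70,110,0] → ·  [on edge]
    (8,8)@(17, 17): e=[-90,130,0] → ·  [on edge]
    (9,9)@(19, 19): e=[-110,150,0] → ·  [on edge]
  covered (6 px):
    · · · · · · · · · · · ·
    · · · · · · · · · · · ·
    · · # · · · · · · · · ·
    · · # # · · · · · · · ·
    · · # # · · · · · · · ·
    · · · # · · · · · · · ·
    · · · · · · · · · · · ·
    · · · · · · · · · · · ·
    · · · · · · · · · · · ·
    · · · · · · · · · · · ·

Z-buffer (winner per pixel, '.' = empty):
  . 3 3 3 3 . . . 2 . . .
  . 3 3 3 3 . 2 2 . . . .
  . . 3 3 2 2 2 . . . . .
  . . 2 2 2 2 . . . . . .
  2 2 2 2 2 . . 0 1 . . .
  . . 2 2 . . . . . 1 . .
  . . . . . . . . . . . .
  . . . 0 . . . . . . . .
  . . . . . . . . . . . .
  . . . . . . . . . . . .

Result: 2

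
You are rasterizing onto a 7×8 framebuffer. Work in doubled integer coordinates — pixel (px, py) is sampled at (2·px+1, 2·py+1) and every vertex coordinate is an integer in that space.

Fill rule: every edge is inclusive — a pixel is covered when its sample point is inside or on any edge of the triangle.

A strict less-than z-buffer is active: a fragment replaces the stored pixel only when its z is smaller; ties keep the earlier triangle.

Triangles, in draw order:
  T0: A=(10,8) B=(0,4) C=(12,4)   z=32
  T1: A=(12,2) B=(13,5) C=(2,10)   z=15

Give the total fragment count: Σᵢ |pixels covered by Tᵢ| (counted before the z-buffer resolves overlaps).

T0:
  2·area = 48
  edge (10, 8)→(0, 4): d=(-10,-4) inclusive
  edge (0, 4)→(12, 4): d=(12,0) inclusive
  edge (12, 4)→(10, 8): d=(-2,4) inclusive
    (1,2)@(3, 5): e=[2,12,34] → █
    (2,2)@(5, 5): e=[10,12,26] → █
    (3,2)@(7, 5): e=[18,12,18] → █
    (4,2)@(9, 5): e=[26,12,10] → █
    (5,2)@(11, 5): e=[34,12,2] → █
    (6,2)@(13, 5): e=[42,12,-6] → ·
    (1,3)@(3, 7): e=[-18,36,30] → ·
    (2,3)@(5, 7): e=[-10,36,22] → ·
    (3,3)@(7, 7): e=[-2,36,14] → ·
    (4,3)@(9, 7): e=[6,36,6] → █
    (5,3)@(11, 7): e=[14,36,-2] → ·
    (4,4)@(9, 9): e=[-14,60,2] → ·
  covered (6 px):
    · · · · · · ·
    · · · · · · ·
    · █ █ █ █ █ ·
    · · · · █ · ·
    · · · · · · ·
    · · · · · · ·
    · · · · · · ·
    · · · · · · ·
T1:
  2·area = 38
  edge (12, 2)→(13, 5): d=(1,3) inclusive
  edge (13, 5)→(2, 10): d=(-11,5) inclusive
  edge (2, 10)→(12, 2): d=(10,-8) inclusive
    (5,1)@(11, 3): e=[4,32,2] → █
    (6,1)@(13, 3): e=[-2,22,18] → ·
    (4,2)@(9, 5): e=[12,20,6] → █
    (6,2)@(13, 5): e=[0,0,38] → █  [on edge]
    (3,3)@(7, 7): e=[20,8,10] → █
    (4,3)@(9, 7): e=[14,-2,26] → ·
    (5,3)@(11, 7): e=[8,-12,42] → ·
    (6,3)@(13, 7): e=[2,-22,58] → ·
    (3,4)@(7, 9): e=[22,-14,30] → ·
  covered (5 px):
    · · · · · · ·
    · · · · · █ ·
    · · · · █ █ █
    · · · █ · · ·
    · · · · · · ·
    · · · · · · ·
    · · · · · · ·
    · · · · · · ·

Final: 11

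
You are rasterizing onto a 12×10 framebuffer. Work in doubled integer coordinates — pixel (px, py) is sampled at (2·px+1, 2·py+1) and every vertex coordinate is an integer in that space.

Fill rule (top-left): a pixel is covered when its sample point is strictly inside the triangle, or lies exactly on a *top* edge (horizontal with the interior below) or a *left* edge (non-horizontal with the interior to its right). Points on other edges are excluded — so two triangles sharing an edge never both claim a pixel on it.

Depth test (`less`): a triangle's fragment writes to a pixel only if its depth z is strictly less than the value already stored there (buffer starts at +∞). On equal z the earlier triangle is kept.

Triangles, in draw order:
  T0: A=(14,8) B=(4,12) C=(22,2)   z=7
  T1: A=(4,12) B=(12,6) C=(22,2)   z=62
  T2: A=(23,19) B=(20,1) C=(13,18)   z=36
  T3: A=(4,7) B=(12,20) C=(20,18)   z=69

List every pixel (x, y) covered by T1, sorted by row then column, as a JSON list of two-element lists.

T0:
  2·area = 28
  edge (14, 8)→(4, 12): d=(-10,4) right/bottom  bias=-1
  edge (4, 12)→(22, 2): d=(18,-10) top-left  bias=+0
  edge (22, 2)→(14, 8): d=(-8,6) right/bottom  bias=-1
    (8,2)@(17, 5): e=[18,4,6] → X
    (9,2)@(19, 5): e=[10,24,-6] → .
    (6,3)@(13, 7): e=[14,0,14] → X  [on edge]
    (7,3)@(15, 7): e=[6,20,2] → X
    (8,3)@(17, 7): e=[-2,40,-10] → .
    (5,4)@(11, 9): e=[2,16,10] → X
    (6,4)@(13, 9): e=[-6,36,-2] → .
    (7,4)@(15, 9): e=[-14,56,-14] → .
    (5,5)@(11, 11): e=[-18,52,-6] → .
  covered (4 px):
    . . . . . . . . . . . .
    . . . . . . . . . . . .
    . . . . . . . . X . . .
    . . . . . . X X . . . .
    . . . . . X . . . . . .
    . . . . . . . . . . . .
    . . . . . . . . . . . .
    . . . . . . . . . . . .
    . . . . . . . . . . . .
    . . . . . . . . . . . .
T1:
  2·area = 28
  edge (4, 12)→(12, 6): d=(8,-6) top-left  bias=+0
  edge (12, 6)→(22, 2): d=(10,-4) top-left  bias=+0
  edge (22, 2)→(4, 12): d=(-18,10) right/bottom  bias=-1
    (7,2)@(15, 5): e=[10,2,16] → X
    (8,2)@(17, 5): e=[22,10,-4] → .
    (5,3)@(11, 7): e=[2,6,20] → X
    (6,3)@(13, 7): e=[14,14,0] → .  [on edge]
    (7,3)@(15, 7): e=[26,22,-20] → .
    (4,4)@(9, 9): e=[6,18,4] → X
    (5,4)@(11, 9): e=[18,26,-16] → .
    (4,5)@(9, 11): e=[22,38,-32] → .
  covered (3 px):
    . . . . . . . . . . . .
    . . . . . . . . . . . .
    . . . . . . . X . . . .
    . . . . . X . . . . . .
    . . . . X . . . . . . .
    . . . . . . . . . . . .
    . . . . . . . . . . . .
    . . . . . . . . . . . .
    . . . . . . . . . . . .
    . . . . . . . . . . . .
T2:
  2·area = 177  (B↔C swapped to make it positive)
  edge (23, 19)→(13, 18): d=(-10,-1) top-left  bias=+0
  edge (13, 18)→(20, 1): d=(7,-17) top-left  bias=+0
  edge (20, 1)→(23, 19): d=(3,18) right/bottom  bias=-1
    (9,2)@(19, 5): e=[136,11,30] → X
    (10,2)@(21, 5): e=[138,45,-6] → .
    (9,3)@(19, 7): e=[116,25,36] → X
    (10,3)@(21, 7): e=[118,59,0] → .  [on edge]
    (8,4)@(17, 9): e=[94,5,78] → X
    (10,4)@(21, 9): e=[98,73,6] → X
    (11,4)@(23, 9): e=[100,107,-30] → .
    (8,5)@(17, 11): e=[74,19,84] → X
    (11,5)@(23, 11): e=[80,121,-24] → .
    (8,6)@(17, 13): e=[54,33,90] → X
    (11,6)@(23, 13): e=[60,135,-18] → .
    (7,7)@(15, 15): e=[32,13,132] → X
    (1,8)@(3, 17): e=[0,-177,354] → .  [on edge]
    (11,9)@(23, 19): e=[0,177,0] → .  [on edge]
  covered (19 px):
    . . . . . . . . . . . .
    . . . . . . . . . . . .
    . . . . . . . . . X . .
    . . . . . . . . . X . .
    . . . . . . . . X X X .
    . . . . . . . . X X X .
    . . . . . . . . X X X .
    . . . . . . . X X X X .
    . . . . . . . X X X X .
    . . . . . . . . . . . .
T3:
  2·area = 120  (B↔C swapped to make it positive)
  edge (4, 7)→(20, 18): d=(16,11) right/bottom  bias=-1
  edge (20, 18)→(12, 20): d=(-8,2) right/bottom  bias=-1
  edge (12, 20)→(4, 7): d=(-8,-13) top-left  bias=+0
    (3,5)@(7, 11): e=[31,82,7] → X
    (4,5)@(9, 11): e=[9,78,33] → X
    (5,5)@(11, 11): e=[-13,74,59] → .
    (3,6)@(7, 13): e=[63,66,-9] → .
    (4,6)@(9, 13): e=[41,62,17] → X
    (5,6)@(11, 13): e=[19,58,43] → X
    (6,6)@(13, 13): e=[-3,54,69] → .
    (4,7)@(9, 15): e=[73,46,1] → X
    (6,7)@(13, 15): e=[29,38,53] → X
    (7,7)@(15, 15): e=[7,34,79] → X
    (8,7)@(17, 15): e=[-15,30,105] → .
    (4,8)@(9, 17): e=[105,30,-15] → .
  covered (14 px):
    . . . . . . . . . . . .
    . . . . . . . . . . . .
    . . . . . . . . . . . .
    . . . . . . . . . . . .
    . . . . . . . . . . . .
    . . . X X . . . . . . .
    . . . . X X . . . . . .
    . . . . X X X X . . . .
    . . . . . X X X X . . .
    . . . . . . X X . . . .

Result: [[7,2],[5,3],[4,4]]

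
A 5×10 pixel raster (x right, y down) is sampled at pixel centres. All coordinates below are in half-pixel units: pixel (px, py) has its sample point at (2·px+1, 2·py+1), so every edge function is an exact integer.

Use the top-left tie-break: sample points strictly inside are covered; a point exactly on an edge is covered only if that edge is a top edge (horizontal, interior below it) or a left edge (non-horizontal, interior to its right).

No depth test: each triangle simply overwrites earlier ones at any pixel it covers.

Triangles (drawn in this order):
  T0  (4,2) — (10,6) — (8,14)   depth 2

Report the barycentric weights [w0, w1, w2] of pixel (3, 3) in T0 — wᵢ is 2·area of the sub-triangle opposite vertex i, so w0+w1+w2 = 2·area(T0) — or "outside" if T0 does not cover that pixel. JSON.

T0:
  2·area = 56
  edge (4, 2)→(10, 6): d=(6,4) right/bottom  bias=-1
  edge (10, 6)→(8, 14): d=(-2,8) right/bottom  bias=-1
  edge (8, 14)→(4, 2): d=(-4,-12) top-left  bias=+0
    (2,1)@(5, 3): e=[2,46,8] → X
    (3,1)@(7, 3): e=[-6,30,32] → .
    (2,2)@(5, 5): e=[14,42,0] → X  [on edge]
    (3,2)@(7, 5): e=[6,26,24] → X
    (4,2)@(9, 5): e=[-2,10,48] → .
    (2,3)@(5, 7): e=[26,38,-8] → .
    (3,3)@(7, 7): e=[18,22,16] → X
    (4,3)@(9, 7): e=[10,6,40] → X
    (3,4)@(7, 9): e=[30,18,8] → X
    (3,5)@(7, 11): e=[42,14,0] → X  [on edge]
    (4,5)@(9, 11): e=[34,-2,24] → .
    (3,6)@(7, 13): e=[54,10,-8] → .
    (4,8)@(9, 17): e=[70,-14,0] → .  [on edge]
  covered (8 px):
    . . . . .
    . . X . .
    . . X X .
    . . . X X
    . . . X X
    . . . X .
    . . . . .
    . . . . .
    . . . . .
    . . . . .

Result: [22,16,18]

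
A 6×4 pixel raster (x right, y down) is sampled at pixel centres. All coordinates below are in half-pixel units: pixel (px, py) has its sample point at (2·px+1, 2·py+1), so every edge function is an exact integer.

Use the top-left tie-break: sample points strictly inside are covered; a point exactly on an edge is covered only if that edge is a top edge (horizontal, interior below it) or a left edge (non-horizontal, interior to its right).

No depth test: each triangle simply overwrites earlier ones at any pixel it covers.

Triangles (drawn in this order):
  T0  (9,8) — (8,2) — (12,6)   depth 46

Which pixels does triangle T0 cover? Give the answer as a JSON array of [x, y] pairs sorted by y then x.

T0:
  2·area = 20
  edge (9, 8)→(8, 2): d=(-1,-6) top-left  bias=+0
  edge (8, 2)→(12, 6): d=(4,4) right/bottom  bias=-1
  edge (12, 6)→(9, 8): d=(-3,2) right/bottom  bias=-1
    (3,0)@(7, 1): e=[-5,0,25] → .  [on edge]
    (4,1)@(9, 3): e=[5,0,15] → .  [on edge]
    (4,2)@(9, 5): e=[3,8,9] → X
    (5,2)@(11, 5): e=[15,0,5] → .  [on edge]
    (4,3)@(9, 7): e=[1,16,3] → X
    (5,3)@(11, 7): e=[13,8,-1] → .
  covered (2 px):
    . . . . . .
    . . . . . .
    . . . . X .
    . . . . X .

Answer: [[4,2],[4,3]]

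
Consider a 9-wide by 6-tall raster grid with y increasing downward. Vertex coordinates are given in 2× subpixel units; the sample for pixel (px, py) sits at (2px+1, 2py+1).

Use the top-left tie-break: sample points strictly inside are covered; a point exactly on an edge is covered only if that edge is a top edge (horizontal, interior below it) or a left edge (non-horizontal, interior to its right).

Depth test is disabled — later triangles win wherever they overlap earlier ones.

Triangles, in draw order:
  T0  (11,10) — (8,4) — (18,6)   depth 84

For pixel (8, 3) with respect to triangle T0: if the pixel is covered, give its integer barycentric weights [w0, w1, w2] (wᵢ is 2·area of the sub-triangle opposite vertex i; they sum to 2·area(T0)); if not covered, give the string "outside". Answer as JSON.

T0:
  2·area = 54
  edge (11, 10)→(8, 4): d=(-3,-6) top-left  bias=+0
  edge (8, 4)→(18, 6): d=(10,2) right/bottom  bias=-1
  edge (18, 6)→(11, 10): d=(-7,4) right/bottom  bias=-1
    (1,1)@(3, 3): e=[-27,0,81] → ·  [on edge]
    (4,2)@(9, 5): e=[3,8,43] → #
    (5,2)@(11, 5): e=[15,4,35] → #
    (6,2)@(13, 5): e=[27,0,27] → ·  [on edge]
    (4,3)@(9, 7): e=[-3,28,29] → ·
    (5,3)@(11, 7): e=[9,24,21] → #
    (6,3)@(13, 7): e=[21,20,13] → #
    (7,3)@(15, 7): e=[33,16,5] → #
    (8,3)@(17, 7): e=[45,12,-3] → ·
    (5,4)@(11, 9): e=[3,44,7] → #
    (6,4)@(13, 9): e=[15,40,-1] → ·
    (7,4)@(15, 9): e=[27,36,-9] → ·
  covered (6 px):
    · · · · · · · · ·
    · · · · · · · · ·
    · · · · # # · · ·
    · · · · · # # # ·
    · · · · · # · · ·
    · · · · · · · · ·

Answer: "outside"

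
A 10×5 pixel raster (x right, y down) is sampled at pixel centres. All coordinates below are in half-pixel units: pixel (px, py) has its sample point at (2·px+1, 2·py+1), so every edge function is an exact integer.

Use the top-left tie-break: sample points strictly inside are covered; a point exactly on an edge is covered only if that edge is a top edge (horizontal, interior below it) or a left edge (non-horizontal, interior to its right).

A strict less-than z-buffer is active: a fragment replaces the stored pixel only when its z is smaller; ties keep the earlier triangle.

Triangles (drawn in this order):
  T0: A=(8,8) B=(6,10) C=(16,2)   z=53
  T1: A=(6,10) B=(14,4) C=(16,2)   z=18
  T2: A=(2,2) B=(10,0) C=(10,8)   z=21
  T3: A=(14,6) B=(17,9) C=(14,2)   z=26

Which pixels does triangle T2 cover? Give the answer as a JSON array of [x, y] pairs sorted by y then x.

T0:
  2·area = 4  (B↔C swapped to make it positive)
  edge (8, 8)→(16, 2): d=(8,-6) top-left  bias=+0
  edge (16, 2)→(6, 10): d=(-10,8) right/bottom  bias=-1
  edge (6, 10)→(8, 8): d=(2,-2) top-left  bias=+0
    (7,0)@(15, 1): e=[-14,18,0] → ·  [on edge]
    (6,1)@(13, 3): e=[-10,14,0] → ·  [on edge]
    (5,2)@(11, 5): e=[-6,10,0] → ·  [on edge]
    (4,3)@(9, 7): e=[-2,6,0] → ·  [on edge]
    (3,4)@(7, 9): e=[2,2,0] → █  [on edge]
    (4,4)@(9, 9): e=[14,-14,4] → ·
  covered (1 px):
    · · · · · · · · · ·
    · · · · · · · · · ·
    · · · · · · · · · ·
    · · · · · · · · · ·
    · · · █ · · · · · ·
T1:
  2·area = 4  (B↔C swapped to make it positive)
  edge (6, 10)→(16, 2): d=(10,-8) top-left  bias=+0
  edge (16, 2)→(14, 4): d=(-2,2) right/bottom  bias=-1
  edge (14, 4)→(6, 10): d=(-8,6) right/bottom  bias=-1
    (8,0)@(17, 1): e=[-2,0,6] → ·  [on edge]
    (7,1)@(15, 3): e=[2,0,2] → ·  [on edge]
    (6,2)@(13, 5): e=[6,0,-2] → ·  [on edge]
    (5,3)@(11, 7): e=[10,0,-6] → ·  [on edge]
    (4,4)@(9, 9): e=[14,0,-10] → ·  [on edge]
  covered (0 px):
    · · · · · · · · · ·
    · · · · · · · · · ·
    · · · · · · · · · ·
    · · · · · · · · · ·
    · · · · · · · · · ·
T2:
  2·area = 64
  edge (2, 2)→(10, 0): d=(8,-2) top-left  bias=+0
  edge (10, 0)→(10, 8): d=(0,8) right/bottom  bias=-1
  edge (10, 8)→(2, 2): d=(-8,-6) top-left  bias=+0
    (3,0)@(7, 1): e=[2,24,38] → █
    (4,0)@(9, 1): e=[6,8,50] → █
    (5,0)@(11, 1): e=[10,-8,62] → ·
    (2,1)@(5, 3): e=[14,40,10] → █
    (5,1)@(11, 3): e=[26,-8,46] → ·
    (2,2)@(5, 5): e=[30,40,-6] → ·
    (3,2)@(7, 5): e=[34,24,6] → █
    (5,2)@(11, 5): e=[42,-8,30] → ·
    (3,3)@(7, 7): e=[50,24,-10] → ·
    (4,3)@(9, 7): e=[54,8,2] → █
    (5,3)@(11, 7): e=[58,-8,14] → ·
    (4,4)@(9, 9): e=[70,8,-14] → ·
  covered (8 px):
    · · · █ █ · · · · ·
    · · █ █ █ · · · · ·
    · · · █ █ · · · · ·
    · · · · █ · · · · ·
    · · · · · · · · · ·
T3:
  2·area = 12  (B↔C swapped to make it positive)
  edge (14, 6)→(14, 2): d=(0,-4) top-left  bias=+0
  edge (14, 2)→(17, 9): d=(3,7) right/bottom  bias=-1
  edge (17, 9)→(14, 6): d=(-3,-3) top-left  bias=+0
    (4,0)@(9, 1): e=[-20,32,0] → ·  [on edge]
    (5,1)@(11, 3): e=[-12,24,0] → ·  [on edge]
    (6,2)@(13, 5): e=[-4,16,0] → ·  [on edge]
    (7,2)@(15, 5): e=[4,2,6] → █
    (8,2)@(17, 5): e=[12,-12,12] → ·
    (7,3)@(15, 7): e=[4,8,0] → █  [on edge]
    (8,3)@(17, 7): e=[12,-6,6] → ·
    (7,4)@(15, 9): e=[4,14,-6] → ·
    (8,4)@(17, 9): e=[12,0,0] → ·  [on edge]
  covered (2 px):
    · · · · · · · · · ·
    · · · · · · · · · ·
    · · · · · · · █ · ·
    · · · · · · · █ · ·
    · · · · · · · · · ·

Answer: [[3,0],[4,0],[2,1],[3,1],[4,1],[3,2],[4,2],[4,3]]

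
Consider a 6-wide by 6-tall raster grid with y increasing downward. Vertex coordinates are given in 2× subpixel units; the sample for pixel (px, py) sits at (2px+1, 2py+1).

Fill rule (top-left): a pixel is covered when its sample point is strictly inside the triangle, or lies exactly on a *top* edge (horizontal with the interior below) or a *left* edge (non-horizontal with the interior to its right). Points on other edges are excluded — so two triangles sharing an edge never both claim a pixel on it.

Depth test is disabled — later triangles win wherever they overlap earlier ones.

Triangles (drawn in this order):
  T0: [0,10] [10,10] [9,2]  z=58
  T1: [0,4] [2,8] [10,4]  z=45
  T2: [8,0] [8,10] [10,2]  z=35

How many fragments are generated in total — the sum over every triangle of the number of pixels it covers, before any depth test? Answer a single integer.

T0:
  2·area = 80  (B↔C swapped to make it positive)
  edge (0, 10)→(9, 2): d=(9,-8) top-left  bias=+0
  edge (9, 2)→(10, 10): d=(1,8) right/bottom  bias=-1
  edge (10, 10)→(0, 10): d=(-10,0) right/bottom  bias=-1
    (4,1)@(9, 3): e=[9,1,70] → █
    (5,1)@(11, 3): e=[25,-15,70] → ·
    (3,2)@(7, 5): e=[11,19,50] → █
    (5,2)@(11, 5): e=[43,-13,50] → ·
    (2,3)@(5, 7): e=[13,37,30] → █
    (5,3)@(11, 7): e=[61,-11,30] → ·
    (1,4)@(3, 9): e=[15,55,10] → █
    (5,4)@(11, 9): e=[79,-9,10] → ·
    (1,5)@(3, 11): e=[33,57,-10] → ·
    (2,5)@(5, 11): e=[49,41,-10] → ·
    (3,5)@(7, 11): e=[65,25,-10] → ·
    (4,5)@(9, 11): e=[81,9,-10] → ·
  covered (10 px):
    · · · · · ·
    · · · · █ ·
    · · · █ █ ·
    · · █ █ █ ·
    · █ █ █ █ ·
    · · · · · ·
T1:
  2·area = 40  (B↔C swapped to make it positive)
  edge (0, 4)→(10, 4): d=(10,0) top-left  bias=+0
  edge (10, 4)→(2, 8): d=(-8,4) right/bottom  bias=-1
  edge (2, 8)→(0, 4): d=(-2,-4) top-left  bias=+0
    (0,2)@(1, 5): e=[10,28,2] → █
    (1,2)@(3, 5): e=[10,20,10] → █
    (2,2)@(5, 5): e=[10,12,18] → █
    (3,2)@(7, 5): e=[10,4,26] → █
    (4,2)@(9, 5): e=[10,-4,34] → ·
    (0,3)@(1, 7): e=[30,12,-2] → ·
    (1,3)@(3, 7): e=[30,4,6] → █
    (2,3)@(5, 7): e=[30,-4,14] → ·
    (3,3)@(7, 7): e=[30,-12,22] → ·
    (1,4)@(3, 9): e=[50,-12,2] → ·
  covered (5 px):
    · · · · · ·
    · · · · · ·
    █ █ █ █ · ·
    · █ · · · ·
    · · · · · ·
    · · · · · ·
T2:
  2·area = 20  (B↔C swapped to make it positive)
  edge (8, 0)→(10, 2): d=(2,2) right/bottom  bias=-1
  edge (10, 2)→(8, 10): d=(-2,8) right/bottom  bias=-1
  edge (8, 10)→(8, 0): d=(0,-10) top-left  bias=+0
    (4,0)@(9, 1): e=[0,10,10] → ·  [on edge]
    (4,1)@(9, 3): e=[4,6,10] → █
    (5,1)@(11, 3): e=[0,-10,30] → ·  [on edge]
    (4,2)@(9, 5): e=[8,2,10] → █
    (5,2)@(11, 5): e=[4,-14,30] → ·
    (4,3)@(9, 7): e=[12,-2,10] → ·
  covered (2 px):
    · · · · · ·
    · · · · █ ·
    · · · · █ ·
    · · · · · ·
    · · · · · ·
    · · · · · ·

Answer: 17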